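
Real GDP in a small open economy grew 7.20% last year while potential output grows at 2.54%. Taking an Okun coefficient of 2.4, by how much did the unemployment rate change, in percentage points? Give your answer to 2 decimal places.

-1.94 percentage points

Growth-rate Okun's law: g_Y = g_Y* - β × Δu, so Δu = (g_Y* - g_Y)/β.
Δu = (2.54 - 7.2)/2.4 = -4.66/2.4 = -1.94 percentage points.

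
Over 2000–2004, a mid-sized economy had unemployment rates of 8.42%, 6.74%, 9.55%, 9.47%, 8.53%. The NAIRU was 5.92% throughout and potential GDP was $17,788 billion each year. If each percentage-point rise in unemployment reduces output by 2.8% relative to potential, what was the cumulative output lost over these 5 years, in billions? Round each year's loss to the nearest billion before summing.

Year 2000: gap = -2.8 × (8.42 - 5.92) = -7%, loss ≈ 17788 × 7/100 ≈ 1245.
Year 2001: gap = -2.8 × (6.74 - 5.92) = -2.296%, loss ≈ 17788 × 2.296/100 ≈ 408.
Year 2002: gap = -2.8 × (9.55 - 5.92) = -10.164%, loss ≈ 17788 × 10.164/100 ≈ 1808.
Year 2003: gap = -2.8 × (9.47 - 5.92) = -9.94%, loss ≈ 17788 × 9.94/100 ≈ 1768.
Year 2004: gap = -2.8 × (8.53 - 5.92) = -7.308%, loss ≈ 17788 × 7.308/100 ≈ 1300.
Total lost output = 1245 + 408 + 1808 + 1768 + 1300 = 6529 billion.

$6,529 billion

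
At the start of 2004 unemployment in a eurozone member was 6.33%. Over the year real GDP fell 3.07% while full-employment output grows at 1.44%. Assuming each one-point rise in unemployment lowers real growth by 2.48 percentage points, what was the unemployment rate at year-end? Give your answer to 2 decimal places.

8.15%

Growth-rate Okun's law: g_Y = g_Y* - β × Δu, so Δu = (g_Y* - g_Y)/β.
Δu = (1.44 + 3.07)/2.48 = 4.51/2.48 = 1.82 percentage points.
Year-end unemployment = 6.33 + 1.82 = 8.15%.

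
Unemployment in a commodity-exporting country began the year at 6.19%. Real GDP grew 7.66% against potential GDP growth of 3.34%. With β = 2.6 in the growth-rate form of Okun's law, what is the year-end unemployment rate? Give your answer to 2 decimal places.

4.53%

Growth-rate Okun's law: g_Y = g_Y* - β × Δu, so Δu = (g_Y* - g_Y)/β.
Δu = (3.34 - 7.66)/2.6 = -4.32/2.6 = -1.66 percentage points.
Year-end unemployment = 6.19 - 1.66 = 4.53%.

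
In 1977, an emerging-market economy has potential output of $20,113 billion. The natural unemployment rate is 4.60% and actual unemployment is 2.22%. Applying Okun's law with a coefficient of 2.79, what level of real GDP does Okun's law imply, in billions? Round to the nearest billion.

Unemployment gap = 2.22 - 4.6 = -2.38 points, so the output gap is -2.79 × (-2.38) = 6.6402%.
Actual GDP = 20113 × (1 + 6.6402/100) = 20113 × 1.066402 ≈ 21449 billion.

$21,449 billion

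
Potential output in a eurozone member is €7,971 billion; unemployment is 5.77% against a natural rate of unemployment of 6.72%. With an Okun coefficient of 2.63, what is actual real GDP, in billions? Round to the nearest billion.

€8,170 billion

Unemployment gap = 5.77 - 6.72 = -0.95 points, so the output gap is -2.63 × (-0.95) = 2.4985%.
Actual GDP = 7971 × (1 + 2.4985/100) = 7971 × 1.024985 ≈ 8170 billion.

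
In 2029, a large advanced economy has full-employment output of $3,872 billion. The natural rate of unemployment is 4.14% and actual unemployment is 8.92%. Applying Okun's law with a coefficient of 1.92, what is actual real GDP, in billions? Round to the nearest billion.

Unemployment gap = 8.92 - 4.14 = 4.78 points, so the output gap is -1.92 × 4.78 = -9.1776%.
Actual GDP = 3872 × (1 - 9.1776/100) = 3872 × 0.908224 ≈ 3517 billion.

$3,517 billion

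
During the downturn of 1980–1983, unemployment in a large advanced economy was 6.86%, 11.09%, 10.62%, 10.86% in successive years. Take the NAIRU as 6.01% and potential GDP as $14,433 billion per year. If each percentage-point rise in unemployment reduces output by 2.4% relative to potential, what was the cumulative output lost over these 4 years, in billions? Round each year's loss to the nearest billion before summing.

Year 1980: gap = -2.4 × (6.86 - 6.01) = -2.04%, loss ≈ 14433 × 2.04/100 ≈ 294.
Year 1981: gap = -2.4 × (11.09 - 6.01) = -12.192%, loss ≈ 14433 × 12.192/100 ≈ 1760.
Year 1982: gap = -2.4 × (10.62 - 6.01) = -11.064%, loss ≈ 14433 × 11.064/100 ≈ 1597.
Year 1983: gap = -2.4 × (10.86 - 6.01) = -11.64%, loss ≈ 14433 × 11.64/100 ≈ 1680.
Total lost output = 294 + 1760 + 1597 + 1680 = 5331 billion.

$5,331 billion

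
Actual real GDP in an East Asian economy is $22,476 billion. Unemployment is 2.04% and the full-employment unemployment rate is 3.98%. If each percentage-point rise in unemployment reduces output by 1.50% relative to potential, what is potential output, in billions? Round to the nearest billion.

Unemployment gap = 2.04 - 3.98 = -1.94 points, so output gap = -1.5 × (-1.94) = 2.91%.
Since Y = Y* × (1 + gap/100), Y* = 22476/1.0291 ≈ 21840 billion.

$21,840 billion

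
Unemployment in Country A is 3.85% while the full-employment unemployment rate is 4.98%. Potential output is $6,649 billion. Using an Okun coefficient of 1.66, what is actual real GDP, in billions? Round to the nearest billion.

$6,774 billion

Unemployment gap = 3.85 - 4.98 = -1.13 points, so the output gap is -1.66 × (-1.13) = 1.8758%.
Actual GDP = 6649 × (1 + 1.8758/100) = 6649 × 1.018758 ≈ 6774 billion.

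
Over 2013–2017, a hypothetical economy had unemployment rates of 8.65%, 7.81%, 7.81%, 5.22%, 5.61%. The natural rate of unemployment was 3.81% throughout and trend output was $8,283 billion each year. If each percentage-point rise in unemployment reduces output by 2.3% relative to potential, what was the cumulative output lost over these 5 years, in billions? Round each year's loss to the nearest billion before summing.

$3,058 billion

Year 2013: gap = -2.3 × (8.65 - 3.81) = -11.132%, loss ≈ 8283 × 11.132/100 ≈ 922.
Year 2014: gap = -2.3 × (7.81 - 3.81) = -9.2%, loss ≈ 8283 × 9.2/100 ≈ 762.
Year 2015: gap = -2.3 × (7.81 - 3.81) = -9.2%, loss ≈ 8283 × 9.2/100 ≈ 762.
Year 2016: gap = -2.3 × (5.22 - 3.81) = -3.243%, loss ≈ 8283 × 3.243/100 ≈ 269.
Year 2017: gap = -2.3 × (5.61 - 3.81) = -4.14%, loss ≈ 8283 × 4.14/100 ≈ 343.
Total lost output = 922 + 762 + 762 + 269 + 343 = 3058 billion.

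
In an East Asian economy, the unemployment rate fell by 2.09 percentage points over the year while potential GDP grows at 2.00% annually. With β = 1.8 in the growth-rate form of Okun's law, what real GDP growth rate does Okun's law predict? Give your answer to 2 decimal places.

Growth-rate Okun's law: g_Y = g_Y* - β × Δu.
g_Y = 2.00 - 1.8 × (-2.09) = 2 + 3.762 = 5.762%, i.e. 5.76% to 2 d.p.

5.76%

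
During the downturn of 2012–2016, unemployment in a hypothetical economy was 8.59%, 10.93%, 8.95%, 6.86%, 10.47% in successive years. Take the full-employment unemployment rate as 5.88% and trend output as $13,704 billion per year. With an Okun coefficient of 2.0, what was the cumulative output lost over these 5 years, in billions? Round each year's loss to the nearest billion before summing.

Year 2012: gap = -2.0 × (8.59 - 5.88) = -5.42%, loss ≈ 13704 × 5.42/100 ≈ 743.
Year 2013: gap = -2.0 × (10.93 - 5.88) = -10.1%, loss ≈ 13704 × 10.1/100 ≈ 1384.
Year 2014: gap = -2.0 × (8.95 - 5.88) = -6.14%, loss ≈ 13704 × 6.14/100 ≈ 841.
Year 2015: gap = -2.0 × (6.86 - 5.88) = -1.96%, loss ≈ 13704 × 1.96/100 ≈ 269.
Year 2016: gap = -2.0 × (10.47 - 5.88) = -9.18%, loss ≈ 13704 × 9.18/100 ≈ 1258.
Total lost output = 743 + 1384 + 841 + 269 + 1258 = 4495 billion.

$4,495 billion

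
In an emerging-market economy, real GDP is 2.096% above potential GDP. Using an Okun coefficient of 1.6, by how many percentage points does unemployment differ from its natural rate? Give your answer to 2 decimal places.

Okun's law: output gap = -β × (u - u*), so u - u* = -(output gap)/β.
u - u* = -(2.096)/1.6 = -1.31 percentage points.

-1.31 percentage points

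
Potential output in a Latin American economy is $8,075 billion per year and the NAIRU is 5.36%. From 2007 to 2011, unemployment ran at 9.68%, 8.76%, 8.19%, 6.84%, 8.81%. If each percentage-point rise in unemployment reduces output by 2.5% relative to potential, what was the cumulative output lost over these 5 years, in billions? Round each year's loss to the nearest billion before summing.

$3,124 billion

Year 2007: gap = -2.5 × (9.68 - 5.36) = -10.8%, loss ≈ 8075 × 10.8/100 ≈ 872.
Year 2008: gap = -2.5 × (8.76 - 5.36) = -8.5%, loss ≈ 8075 × 8.5/100 ≈ 686.
Year 2009: gap = -2.5 × (8.19 - 5.36) = -7.075%, loss ≈ 8075 × 7.075/100 ≈ 571.
Year 2010: gap = -2.5 × (6.84 - 5.36) = -3.7%, loss ≈ 8075 × 3.7/100 ≈ 299.
Year 2011: gap = -2.5 × (8.81 - 5.36) = -8.625%, loss ≈ 8075 × 8.625/100 ≈ 696.
Total lost output = 872 + 686 + 571 + 299 + 696 = 3124 billion.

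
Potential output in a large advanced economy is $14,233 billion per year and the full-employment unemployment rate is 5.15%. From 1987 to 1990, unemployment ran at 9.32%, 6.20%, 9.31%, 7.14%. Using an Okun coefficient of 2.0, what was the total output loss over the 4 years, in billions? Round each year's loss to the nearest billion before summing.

$3,236 billion

Year 1987: gap = -2.0 × (9.32 - 5.15) = -8.34%, loss ≈ 14233 × 8.34/100 ≈ 1187.
Year 1988: gap = -2.0 × (6.2 - 5.15) = -2.1%, loss ≈ 14233 × 2.1/100 ≈ 299.
Year 1989: gap = -2.0 × (9.31 - 5.15) = -8.32%, loss ≈ 14233 × 8.32/100 ≈ 1184.
Year 1990: gap = -2.0 × (7.14 - 5.15) = -3.98%, loss ≈ 14233 × 3.98/100 ≈ 566.
Total lost output = 1187 + 299 + 1184 + 566 = 3236 billion.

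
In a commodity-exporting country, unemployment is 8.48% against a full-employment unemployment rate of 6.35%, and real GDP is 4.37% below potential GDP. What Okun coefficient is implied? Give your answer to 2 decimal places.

Okun's law: output gap = -β × (u - u*).
-4.37 = -β × (8.48 - 6.35) = -β × 2.13, so β = 4.37/2.13 = 2.05.

β ≈ 2.05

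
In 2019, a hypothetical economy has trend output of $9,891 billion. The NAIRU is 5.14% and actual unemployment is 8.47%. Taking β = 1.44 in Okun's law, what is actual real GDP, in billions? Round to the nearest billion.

Unemployment gap = 8.47 - 5.14 = 3.33 points, so the output gap is -1.44 × 3.33 = -4.7952%.
Actual GDP = 9891 × (1 - 4.7952/100) = 9891 × 0.952048 ≈ 9417 billion.

$9,417 billion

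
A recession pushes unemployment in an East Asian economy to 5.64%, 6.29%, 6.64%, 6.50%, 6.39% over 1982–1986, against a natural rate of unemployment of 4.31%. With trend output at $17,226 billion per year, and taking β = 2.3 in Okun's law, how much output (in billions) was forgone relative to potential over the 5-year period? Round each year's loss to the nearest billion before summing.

Year 1982: gap = -2.3 × (5.64 - 4.31) = -3.059%, loss ≈ 17226 × 3.059/100 ≈ 527.
Year 1983: gap = -2.3 × (6.29 - 4.31) = -4.554%, loss ≈ 17226 × 4.554/100 ≈ 784.
Year 1984: gap = -2.3 × (6.64 - 4.31) = -5.359%, loss ≈ 17226 × 5.359/100 ≈ 923.
Year 1985: gap = -2.3 × (6.5 - 4.31) = -5.037%, loss ≈ 17226 × 5.037/100 ≈ 868.
Year 1986: gap = -2.3 × (6.39 - 4.31) = -4.784%, loss ≈ 17226 × 4.784/100 ≈ 824.
Total lost output = 527 + 784 + 923 + 868 + 824 = 3926 billion.

$3,926 billion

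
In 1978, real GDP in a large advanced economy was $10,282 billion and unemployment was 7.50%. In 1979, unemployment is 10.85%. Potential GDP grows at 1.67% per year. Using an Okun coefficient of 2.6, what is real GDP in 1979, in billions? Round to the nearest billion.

$9,558 billion

Δu = 10.85 - 7.5 = 3.35 points.
Okun's law (growth form): g_Y = g_Y* - β × Δu = 1.67 - 2.6 × (3.35) = 1.67 - 8.71 = -7.04%.
Real GDP in the next year = 10282 × (1 - 7.04/100) = 10282 × 0.9296 ≈ 9558 billion.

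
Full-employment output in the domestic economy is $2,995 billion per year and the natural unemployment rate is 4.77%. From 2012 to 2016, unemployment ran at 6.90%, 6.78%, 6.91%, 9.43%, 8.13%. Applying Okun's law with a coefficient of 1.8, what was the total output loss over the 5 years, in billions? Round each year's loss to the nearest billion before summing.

Year 2012: gap = -1.8 × (6.9 - 4.77) = -3.834%, loss ≈ 2995 × 3.834/100 ≈ 115.
Year 2013: gap = -1.8 × (6.78 - 4.77) = -3.618%, loss ≈ 2995 × 3.618/100 ≈ 108.
Year 2014: gap = -1.8 × (6.91 - 4.77) = -3.852%, loss ≈ 2995 × 3.852/100 ≈ 115.
Year 2015: gap = -1.8 × (9.43 - 4.77) = -8.388%, loss ≈ 2995 × 8.388/100 ≈ 251.
Year 2016: gap = -1.8 × (8.13 - 4.77) = -6.048%, loss ≈ 2995 × 6.048/100 ≈ 181.
Total lost output = 115 + 108 + 115 + 251 + 181 = 770 billion.

$770 billion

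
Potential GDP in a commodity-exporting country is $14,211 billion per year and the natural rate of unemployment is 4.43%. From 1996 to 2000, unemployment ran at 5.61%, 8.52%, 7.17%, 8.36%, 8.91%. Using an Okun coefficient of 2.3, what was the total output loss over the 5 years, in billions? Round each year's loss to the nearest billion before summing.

$5,368 billion

Year 1996: gap = -2.3 × (5.61 - 4.43) = -2.714%, loss ≈ 14211 × 2.714/100 ≈ 386.
Year 1997: gap = -2.3 × (8.52 - 4.43) = -9.407%, loss ≈ 14211 × 9.407/100 ≈ 1337.
Year 1998: gap = -2.3 × (7.17 - 4.43) = -6.302%, loss ≈ 14211 × 6.302/100 ≈ 896.
Year 1999: gap = -2.3 × (8.36 - 4.43) = -9.039%, loss ≈ 14211 × 9.039/100 ≈ 1285.
Year 2000: gap = -2.3 × (8.91 - 4.43) = -10.304%, loss ≈ 14211 × 10.304/100 ≈ 1464.
Total lost output = 386 + 1337 + 896 + 1285 + 1464 = 5368 billion.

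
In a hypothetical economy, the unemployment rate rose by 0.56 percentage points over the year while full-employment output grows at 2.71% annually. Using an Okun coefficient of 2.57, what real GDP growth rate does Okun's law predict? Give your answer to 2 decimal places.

1.27%

Growth-rate Okun's law: g_Y = g_Y* - β × Δu.
g_Y = 2.71 - 2.57 × (0.56) = 2.71 - 1.4392 = 1.2708%, i.e. 1.27% to 2 d.p.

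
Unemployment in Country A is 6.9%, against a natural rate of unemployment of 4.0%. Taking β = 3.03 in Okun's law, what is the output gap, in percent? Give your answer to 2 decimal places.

-8.79%

The unemployment gap is 6.9 - 4 = 2.9 percentage points.
Okun's law gives an output gap of -3.03 × 2.9 = -8.787%, i.e. 8.79% below potential.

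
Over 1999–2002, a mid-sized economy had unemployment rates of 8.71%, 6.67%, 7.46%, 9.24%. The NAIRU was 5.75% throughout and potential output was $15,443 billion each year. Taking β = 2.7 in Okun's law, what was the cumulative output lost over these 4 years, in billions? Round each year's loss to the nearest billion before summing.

Year 1999: gap = -2.7 × (8.71 - 5.75) = -7.992%, loss ≈ 15443 × 7.992/100 ≈ 1234.
Year 2000: gap = -2.7 × (6.67 - 5.75) = -2.484%, loss ≈ 15443 × 2.484/100 ≈ 384.
Year 2001: gap = -2.7 × (7.46 - 5.75) = -4.617%, loss ≈ 15443 × 4.617/100 ≈ 713.
Year 2002: gap = -2.7 × (9.24 - 5.75) = -9.423%, loss ≈ 15443 × 9.423/100 ≈ 1455.
Total lost output = 1234 + 384 + 713 + 1455 = 3786 billion.

$3,786 billion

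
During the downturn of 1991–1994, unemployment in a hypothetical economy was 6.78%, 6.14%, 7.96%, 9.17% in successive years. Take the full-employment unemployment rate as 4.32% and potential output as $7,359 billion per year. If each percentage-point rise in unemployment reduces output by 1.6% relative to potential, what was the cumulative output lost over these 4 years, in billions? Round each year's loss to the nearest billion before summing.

$1,504 billion

Year 1991: gap = -1.6 × (6.78 - 4.32) = -3.936%, loss ≈ 7359 × 3.936/100 ≈ 290.
Year 1992: gap = -1.6 × (6.14 - 4.32) = -2.912%, loss ≈ 7359 × 2.912/100 ≈ 214.
Year 1993: gap = -1.6 × (7.96 - 4.32) = -5.824%, loss ≈ 7359 × 5.824/100 ≈ 429.
Year 1994: gap = -1.6 × (9.17 - 4.32) = -7.76%, loss ≈ 7359 × 7.76/100 ≈ 571.
Total lost output = 290 + 214 + 429 + 571 = 1504 billion.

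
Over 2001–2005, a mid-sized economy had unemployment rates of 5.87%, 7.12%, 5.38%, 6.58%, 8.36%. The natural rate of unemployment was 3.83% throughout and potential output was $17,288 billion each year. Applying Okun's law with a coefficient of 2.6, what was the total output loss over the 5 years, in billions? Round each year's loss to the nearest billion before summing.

Year 2001: gap = -2.6 × (5.87 - 3.83) = -5.304%, loss ≈ 17288 × 5.304/100 ≈ 917.
Year 2002: gap = -2.6 × (7.12 - 3.83) = -8.554%, loss ≈ 17288 × 8.554/100 ≈ 1479.
Year 2003: gap = -2.6 × (5.38 - 3.83) = -4.03%, loss ≈ 17288 × 4.03/100 ≈ 697.
Year 2004: gap = -2.6 × (6.58 - 3.83) = -7.15%, loss ≈ 17288 × 7.15/100 ≈ 1236.
Year 2005: gap = -2.6 × (8.36 - 3.83) = -11.778%, loss ≈ 17288 × 11.778/100 ≈ 2036.
Total lost output = 917 + 1479 + 697 + 1236 + 2036 = 6365 billion.

$6,365 billion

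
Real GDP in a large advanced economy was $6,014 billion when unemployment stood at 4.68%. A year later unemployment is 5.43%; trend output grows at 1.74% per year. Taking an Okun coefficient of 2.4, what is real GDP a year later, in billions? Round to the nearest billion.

$6,010 billion

Δu = 5.43 - 4.68 = 0.75 points.
Okun's law (growth form): g_Y = g_Y* - β × Δu = 1.74 - 2.4 × (0.75) = 1.74 - 1.8 = -0.06%.
Real GDP in the next year = 6014 × (1 - 0.06/100) = 6014 × 0.9994 ≈ 6010 billion.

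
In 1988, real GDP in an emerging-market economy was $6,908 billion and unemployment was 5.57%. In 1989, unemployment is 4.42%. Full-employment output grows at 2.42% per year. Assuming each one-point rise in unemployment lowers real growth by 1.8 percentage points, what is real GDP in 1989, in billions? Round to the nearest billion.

$7,218 billion

Δu = 4.42 - 5.57 = -1.15 points.
Okun's law (growth form): g_Y = g_Y* - β × Δu = 2.42 - 1.8 × (-1.15) = 2.42 + 2.07 = 4.49%.
Real GDP in the next year = 6908 × (1 + 4.49/100) = 6908 × 1.0449 ≈ 7218 billion.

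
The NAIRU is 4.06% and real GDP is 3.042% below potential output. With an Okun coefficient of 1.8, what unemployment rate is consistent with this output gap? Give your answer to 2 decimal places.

From Okun's law, u - u* = -(output gap)/β = -(-3.042)/1.8 = 1.69 points.
So u = 4.06 + 1.69 = 5.75%.

5.75%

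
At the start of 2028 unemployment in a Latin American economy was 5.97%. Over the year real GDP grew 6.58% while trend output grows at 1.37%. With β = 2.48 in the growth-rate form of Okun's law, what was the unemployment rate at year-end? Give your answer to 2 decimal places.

3.87%

Growth-rate Okun's law: g_Y = g_Y* - β × Δu, so Δu = (g_Y* - g_Y)/β.
Δu = (1.37 - 6.58)/2.48 = -5.21/2.48 = -2.10 percentage points.
Year-end unemployment = 5.97 - 2.1 = 3.87%.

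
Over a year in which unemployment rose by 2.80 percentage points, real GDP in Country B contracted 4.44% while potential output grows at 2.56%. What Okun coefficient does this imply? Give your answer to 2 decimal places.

β ≈ 2.50

Growth form: g_Y = g_Y* - β × Δu, so β = (g_Y* - g_Y)/Δu.
β = (2.56 + 4.44)/2.80 = 7/2.80 = 2.50.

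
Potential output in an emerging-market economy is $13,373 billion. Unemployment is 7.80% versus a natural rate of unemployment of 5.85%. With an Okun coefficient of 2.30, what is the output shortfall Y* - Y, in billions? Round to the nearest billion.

$600 billion

Output gap = -2.30 × (7.8 - 5.85) = -2.3 × 1.95 = -4.485%.
Actual GDP ≈ 13373 × 0.95515 ≈ 12773 billion, so the shortfall is 13373 - 12773 = 600 billion.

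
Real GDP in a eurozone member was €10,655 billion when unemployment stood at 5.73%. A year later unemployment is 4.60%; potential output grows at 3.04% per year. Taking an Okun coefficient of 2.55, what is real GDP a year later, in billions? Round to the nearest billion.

€11,286 billion

Δu = 4.6 - 5.73 = -1.13 points.
Okun's law (growth form): g_Y = g_Y* - β × Δu = 3.04 - 2.55 × (-1.13) = 3.04 + 2.8815 = 5.9215%.
Real GDP in the next year = 10655 × (1 + 5.9215/100) = 10655 × 1.059215 ≈ 11286 billion.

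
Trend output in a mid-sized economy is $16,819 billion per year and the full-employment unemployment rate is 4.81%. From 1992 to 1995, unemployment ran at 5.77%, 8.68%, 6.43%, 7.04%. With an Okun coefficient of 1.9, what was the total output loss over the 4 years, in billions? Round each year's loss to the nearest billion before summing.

$2,775 billion

Year 1992: gap = -1.9 × (5.77 - 4.81) = -1.824%, loss ≈ 16819 × 1.824/100 ≈ 307.
Year 1993: gap = -1.9 × (8.68 - 4.81) = -7.353%, loss ≈ 16819 × 7.353/100 ≈ 1237.
Year 1994: gap = -1.9 × (6.43 - 4.81) = -3.078%, loss ≈ 16819 × 3.078/100 ≈ 518.
Year 1995: gap = -1.9 × (7.04 - 4.81) = -4.237%, loss ≈ 16819 × 4.237/100 ≈ 713.
Total lost output = 307 + 1237 + 518 + 713 = 2775 billion.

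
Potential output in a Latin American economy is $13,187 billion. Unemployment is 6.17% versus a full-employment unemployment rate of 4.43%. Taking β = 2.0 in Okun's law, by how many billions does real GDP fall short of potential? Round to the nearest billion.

Output gap = -2.0 × (6.17 - 4.43) = -2 × 1.74 = -3.48%.
Actual GDP ≈ 13187 × 0.9652 ≈ 12728 billion, so the shortfall is 13187 - 12728 = 459 billion.

$459 billion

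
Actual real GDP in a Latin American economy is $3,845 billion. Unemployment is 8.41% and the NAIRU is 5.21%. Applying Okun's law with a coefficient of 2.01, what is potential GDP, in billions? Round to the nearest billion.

$4,109 billion

Unemployment gap = 8.41 - 5.21 = 3.2 points, so output gap = -2.01 × 3.2 = -6.432%.
Since Y = Y* × (1 + gap/100), Y* = 3845/0.93568 ≈ 4109 billion.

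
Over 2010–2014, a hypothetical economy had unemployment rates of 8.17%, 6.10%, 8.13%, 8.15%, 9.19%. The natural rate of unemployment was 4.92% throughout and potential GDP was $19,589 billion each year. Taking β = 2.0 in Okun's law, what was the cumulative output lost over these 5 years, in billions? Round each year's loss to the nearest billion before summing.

$5,931 billion

Year 2010: gap = -2.0 × (8.17 - 4.92) = -6.5%, loss ≈ 19589 × 6.5/100 ≈ 1273.
Year 2011: gap = -2.0 × (6.1 - 4.92) = -2.36%, loss ≈ 19589 × 2.36/100 ≈ 462.
Year 2012: gap = -2.0 × (8.13 - 4.92) = -6.42%, loss ≈ 19589 × 6.42/100 ≈ 1258.
Year 2013: gap = -2.0 × (8.15 - 4.92) = -6.46%, loss ≈ 19589 × 6.46/100 ≈ 1265.
Year 2014: gap = -2.0 × (9.19 - 4.92) = -8.54%, loss ≈ 19589 × 8.54/100 ≈ 1673.
Total lost output = 1273 + 462 + 1258 + 1265 + 1673 = 5931 billion.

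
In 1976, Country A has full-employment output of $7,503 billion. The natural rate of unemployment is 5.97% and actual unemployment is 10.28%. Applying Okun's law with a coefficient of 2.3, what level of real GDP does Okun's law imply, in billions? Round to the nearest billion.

Unemployment gap = 10.28 - 5.97 = 4.31 points, so the output gap is -2.3 × 4.31 = -9.913%.
Actual GDP = 7503 × (1 - 9.913/100) = 7503 × 0.90087 ≈ 6759 billion.

$6,759 billion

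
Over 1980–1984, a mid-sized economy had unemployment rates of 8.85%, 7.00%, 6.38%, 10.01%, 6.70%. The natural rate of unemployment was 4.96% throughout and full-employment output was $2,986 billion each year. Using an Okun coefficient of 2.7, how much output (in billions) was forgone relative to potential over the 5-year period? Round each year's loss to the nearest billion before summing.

$1,139 billion

Year 1980: gap = -2.7 × (8.85 - 4.96) = -10.503%, loss ≈ 2986 × 10.503/100 ≈ 314.
Year 1981: gap = -2.7 × (7 - 4.96) = -5.508%, loss ≈ 2986 × 5.508/100 ≈ 164.
Year 1982: gap = -2.7 × (6.38 - 4.96) = -3.834%, loss ≈ 2986 × 3.834/100 ≈ 114.
Year 1983: gap = -2.7 × (10.01 - 4.96) = -13.635%, loss ≈ 2986 × 13.635/100 ≈ 407.
Year 1984: gap = -2.7 × (6.7 - 4.96) = -4.698%, loss ≈ 2986 × 4.698/100 ≈ 140.
Total lost output = 314 + 164 + 114 + 407 + 140 = 1139 billion.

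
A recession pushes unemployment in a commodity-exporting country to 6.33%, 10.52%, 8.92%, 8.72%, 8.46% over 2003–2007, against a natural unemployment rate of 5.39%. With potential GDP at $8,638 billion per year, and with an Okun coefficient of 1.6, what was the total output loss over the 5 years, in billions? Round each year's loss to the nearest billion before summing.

Year 2003: gap = -1.6 × (6.33 - 5.39) = -1.504%, loss ≈ 8638 × 1.504/100 ≈ 130.
Year 2004: gap = -1.6 × (10.52 - 5.39) = -8.208%, loss ≈ 8638 × 8.208/100 ≈ 709.
Year 2005: gap = -1.6 × (8.92 - 5.39) = -5.648%, loss ≈ 8638 × 5.648/100 ≈ 488.
Year 2006: gap = -1.6 × (8.72 - 5.39) = -5.328%, loss ≈ 8638 × 5.328/100 ≈ 460.
Year 2007: gap = -1.6 × (8.46 - 5.39) = -4.912%, loss ≈ 8638 × 4.912/100 ≈ 424.
Total lost output = 130 + 709 + 488 + 460 + 424 = 2211 billion.

$2,211 billion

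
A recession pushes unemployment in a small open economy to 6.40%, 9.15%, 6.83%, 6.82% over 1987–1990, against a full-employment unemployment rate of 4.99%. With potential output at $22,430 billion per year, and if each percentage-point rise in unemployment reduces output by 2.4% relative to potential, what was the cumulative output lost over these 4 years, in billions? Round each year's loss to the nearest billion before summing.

$4,974 billion

Year 1987: gap = -2.4 × (6.4 - 4.99) = -3.384%, loss ≈ 22430 × 3.384/100 ≈ 759.
Year 1988: gap = -2.4 × (9.15 - 4.99) = -9.984%, loss ≈ 22430 × 9.984/100 ≈ 2239.
Year 1989: gap = -2.4 × (6.83 - 4.99) = -4.416%, loss ≈ 22430 × 4.416/100 ≈ 991.
Year 1990: gap = -2.4 × (6.82 - 4.99) = -4.392%, loss ≈ 22430 × 4.392/100 ≈ 985.
Total lost output = 759 + 2239 + 991 + 985 = 4974 billion.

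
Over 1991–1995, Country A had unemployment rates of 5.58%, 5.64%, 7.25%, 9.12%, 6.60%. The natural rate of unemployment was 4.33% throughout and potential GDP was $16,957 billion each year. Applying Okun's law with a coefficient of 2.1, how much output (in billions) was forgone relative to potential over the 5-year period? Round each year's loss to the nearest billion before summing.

$4,465 billion

Year 1991: gap = -2.1 × (5.58 - 4.33) = -2.625%, loss ≈ 16957 × 2.625/100 ≈ 445.
Year 1992: gap = -2.1 × (5.64 - 4.33) = -2.751%, loss ≈ 16957 × 2.751/100 ≈ 466.
Year 1993: gap = -2.1 × (7.25 - 4.33) = -6.132%, loss ≈ 16957 × 6.132/100 ≈ 1040.
Year 1994: gap = -2.1 × (9.12 - 4.33) = -10.059%, loss ≈ 16957 × 10.059/100 ≈ 1706.
Year 1995: gap = -2.1 × (6.6 - 4.33) = -4.767%, loss ≈ 16957 × 4.767/100 ≈ 808.
Total lost output = 445 + 466 + 1040 + 1706 + 808 = 4465 billion.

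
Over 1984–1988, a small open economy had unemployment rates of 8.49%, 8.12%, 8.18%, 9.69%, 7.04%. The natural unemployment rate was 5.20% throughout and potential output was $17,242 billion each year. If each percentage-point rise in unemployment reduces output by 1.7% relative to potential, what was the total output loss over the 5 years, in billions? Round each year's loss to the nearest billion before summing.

$4,548 billion

Year 1984: gap = -1.7 × (8.49 - 5.2) = -5.593%, loss ≈ 17242 × 5.593/100 ≈ 964.
Year 1985: gap = -1.7 × (8.12 - 5.2) = -4.964%, loss ≈ 17242 × 4.964/100 ≈ 856.
Year 1986: gap = -1.7 × (8.18 - 5.2) = -5.066%, loss ≈ 17242 × 5.066/100 ≈ 873.
Year 1987: gap = -1.7 × (9.69 - 5.2) = -7.633%, loss ≈ 17242 × 7.633/100 ≈ 1316.
Year 1988: gap = -1.7 × (7.04 - 5.2) = -3.128%, loss ≈ 17242 × 3.128/100 ≈ 539.
Total lost output = 964 + 856 + 873 + 1316 + 539 = 4548 billion.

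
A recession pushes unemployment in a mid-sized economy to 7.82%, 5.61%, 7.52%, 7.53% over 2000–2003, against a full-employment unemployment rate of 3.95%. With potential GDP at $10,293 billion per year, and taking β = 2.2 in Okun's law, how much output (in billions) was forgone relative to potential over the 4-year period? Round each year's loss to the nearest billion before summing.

Year 2000: gap = -2.2 × (7.82 - 3.95) = -8.514%, loss ≈ 10293 × 8.514/100 ≈ 876.
Year 2001: gap = -2.2 × (5.61 - 3.95) = -3.652%, loss ≈ 10293 × 3.652/100 ≈ 376.
Year 2002: gap = -2.2 × (7.52 - 3.95) = -7.854%, loss ≈ 10293 × 7.854/100 ≈ 808.
Year 2003: gap = -2.2 × (7.53 - 3.95) = -7.876%, loss ≈ 10293 × 7.876/100 ≈ 811.
Total lost output = 876 + 376 + 808 + 811 = 2871 billion.

$2,871 billion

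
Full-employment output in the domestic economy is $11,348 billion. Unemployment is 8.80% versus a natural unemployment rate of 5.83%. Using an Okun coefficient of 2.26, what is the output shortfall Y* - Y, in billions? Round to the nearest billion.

$762 billion

Output gap = -2.26 × (8.8 - 5.83) = -2.26 × 2.97 = -6.7122%.
Actual GDP ≈ 11348 × 0.932878 ≈ 10586 billion, so the shortfall is 11348 - 10586 = 762 billion.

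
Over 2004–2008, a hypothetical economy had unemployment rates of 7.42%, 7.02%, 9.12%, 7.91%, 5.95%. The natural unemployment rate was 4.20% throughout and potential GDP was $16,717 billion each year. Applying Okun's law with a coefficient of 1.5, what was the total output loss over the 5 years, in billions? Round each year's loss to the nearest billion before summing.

Year 2004: gap = -1.5 × (7.42 - 4.2) = -4.83%, loss ≈ 16717 × 4.83/100 ≈ 807.
Year 2005: gap = -1.5 × (7.02 - 4.2) = -4.23%, loss ≈ 16717 × 4.23/100 ≈ 707.
Year 2006: gap = -1.5 × (9.12 - 4.2) = -7.38%, loss ≈ 16717 × 7.38/100 ≈ 1234.
Year 2007: gap = -1.5 × (7.91 - 4.2) = -5.565%, loss ≈ 16717 × 5.565/100 ≈ 930.
Year 2008: gap = -1.5 × (5.95 - 4.2) = -2.625%, loss ≈ 16717 × 2.625/100 ≈ 439.
Total lost output = 807 + 707 + 1234 + 930 + 439 = 4117 billion.

$4,117 billion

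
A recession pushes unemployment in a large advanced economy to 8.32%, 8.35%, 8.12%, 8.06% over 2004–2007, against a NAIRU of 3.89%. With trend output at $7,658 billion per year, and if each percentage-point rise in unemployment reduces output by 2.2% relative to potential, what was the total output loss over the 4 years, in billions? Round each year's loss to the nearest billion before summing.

$2,913 billion

Year 2004: gap = -2.2 × (8.32 - 3.89) = -9.746%, loss ≈ 7658 × 9.746/100 ≈ 746.
Year 2005: gap = -2.2 × (8.35 - 3.89) = -9.812%, loss ≈ 7658 × 9.812/100 ≈ 751.
Year 2006: gap = -2.2 × (8.12 - 3.89) = -9.306%, loss ≈ 7658 × 9.306/100 ≈ 713.
Year 2007: gap = -2.2 × (8.06 - 3.89) = -9.174%, loss ≈ 7658 × 9.174/100 ≈ 703.
Total lost output = 746 + 751 + 713 + 703 = 2913 billion.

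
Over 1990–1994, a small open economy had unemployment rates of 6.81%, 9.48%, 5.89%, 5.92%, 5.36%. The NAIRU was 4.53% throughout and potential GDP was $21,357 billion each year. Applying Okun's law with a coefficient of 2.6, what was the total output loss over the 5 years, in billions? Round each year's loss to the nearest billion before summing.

Year 1990: gap = -2.6 × (6.81 - 4.53) = -5.928%, loss ≈ 21357 × 5.928/100 ≈ 1266.
Year 1991: gap = -2.6 × (9.48 - 4.53) = -12.87%, loss ≈ 21357 × 12.87/100 ≈ 2749.
Year 1992: gap = -2.6 × (5.89 - 4.53) = -3.536%, loss ≈ 21357 × 3.536/100 ≈ 755.
Year 1993: gap = -2.6 × (5.92 - 4.53) = -3.614%, loss ≈ 21357 × 3.614/100 ≈ 772.
Year 1994: gap = -2.6 × (5.36 - 4.53) = -2.158%, loss ≈ 21357 × 2.158/100 ≈ 461.
Total lost output = 1266 + 2749 + 755 + 772 + 461 = 6003 billion.

$6,003 billion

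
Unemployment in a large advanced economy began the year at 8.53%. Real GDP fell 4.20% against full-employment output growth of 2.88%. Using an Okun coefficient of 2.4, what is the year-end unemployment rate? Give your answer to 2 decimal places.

11.48%

Growth-rate Okun's law: g_Y = g_Y* - β × Δu, so Δu = (g_Y* - g_Y)/β.
Δu = (2.88 + 4.2)/2.4 = 7.08/2.4 = 2.95 percentage points.
Year-end unemployment = 8.53 + 2.95 = 11.48%.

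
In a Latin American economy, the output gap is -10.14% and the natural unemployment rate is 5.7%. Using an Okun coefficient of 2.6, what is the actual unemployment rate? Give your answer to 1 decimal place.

From Okun's law, u - u* = -(output gap)/β = -(-10.14)/2.6 = 3.9 points.
So u = 5.7 + 3.9 = 9.6%.

9.6%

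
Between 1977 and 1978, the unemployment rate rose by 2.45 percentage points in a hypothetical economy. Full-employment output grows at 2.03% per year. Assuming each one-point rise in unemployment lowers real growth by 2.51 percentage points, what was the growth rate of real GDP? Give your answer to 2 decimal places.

Growth-rate Okun's law: g_Y = g_Y* - β × Δu.
g_Y = 2.03 - 2.51 × (2.45) = 2.03 - 6.1495 = -4.1195%, i.e. -4.12% to 2 d.p.

-4.12%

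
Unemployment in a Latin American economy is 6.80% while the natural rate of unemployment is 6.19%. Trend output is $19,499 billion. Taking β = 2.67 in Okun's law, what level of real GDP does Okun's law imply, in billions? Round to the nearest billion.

Unemployment gap = 6.8 - 6.19 = 0.61 points, so the output gap is -2.67 × 0.61 = -1.6287%.
Actual GDP = 19499 × (1 - 1.6287/100) = 19499 × 0.983713 ≈ 19181 billion.

$19,181 billion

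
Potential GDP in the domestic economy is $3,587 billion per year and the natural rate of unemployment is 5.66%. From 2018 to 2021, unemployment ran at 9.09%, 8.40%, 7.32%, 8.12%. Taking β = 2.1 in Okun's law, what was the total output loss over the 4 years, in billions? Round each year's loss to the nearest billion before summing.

Year 2018: gap = -2.1 × (9.09 - 5.66) = -7.203%, loss ≈ 3587 × 7.203/100 ≈ 258.
Year 2019: gap = -2.1 × (8.4 - 5.66) = -5.754%, loss ≈ 3587 × 5.754/100 ≈ 206.
Year 2020: gap = -2.1 × (7.32 - 5.66) = -3.486%, loss ≈ 3587 × 3.486/100 ≈ 125.
Year 2021: gap = -2.1 × (8.12 - 5.66) = -5.166%, loss ≈ 3587 × 5.166/100 ≈ 185.
Total lost output = 258 + 206 + 125 + 185 = 774 billion.

$774 billion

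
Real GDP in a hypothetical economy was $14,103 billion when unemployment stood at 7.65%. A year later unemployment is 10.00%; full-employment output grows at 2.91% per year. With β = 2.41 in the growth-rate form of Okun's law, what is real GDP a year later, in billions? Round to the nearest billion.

$13,715 billion

Δu = 10 - 7.65 = 2.35 points.
Okun's law (growth form): g_Y = g_Y* - β × Δu = 2.91 - 2.41 × (2.35) = 2.91 - 5.6635 = -2.7535%.
Real GDP in the next year = 14103 × (1 - 2.7535/100) = 14103 × 0.972465 ≈ 13715 billion.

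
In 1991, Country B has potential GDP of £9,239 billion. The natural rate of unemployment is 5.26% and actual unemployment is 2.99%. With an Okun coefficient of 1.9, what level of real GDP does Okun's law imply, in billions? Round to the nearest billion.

£9,637 billion

Unemployment gap = 2.99 - 5.26 = -2.27 points, so the output gap is -1.9 × (-2.27) = 4.313%.
Actual GDP = 9239 × (1 + 4.313/100) = 9239 × 1.04313 ≈ 9637 billion.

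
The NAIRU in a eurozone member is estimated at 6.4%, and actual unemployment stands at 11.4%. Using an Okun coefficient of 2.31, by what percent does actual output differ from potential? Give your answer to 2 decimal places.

-11.55%

The unemployment gap is 11.4 - 6.4 = 5 percentage points.
Okun's law gives an output gap of -2.31 × 5 = -11.55%, i.e. 11.55% below potential.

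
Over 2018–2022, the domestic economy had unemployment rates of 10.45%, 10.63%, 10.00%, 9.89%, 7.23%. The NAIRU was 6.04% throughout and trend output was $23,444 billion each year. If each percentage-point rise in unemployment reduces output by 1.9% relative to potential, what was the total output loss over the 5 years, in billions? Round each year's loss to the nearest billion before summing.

Year 2018: gap = -1.9 × (10.45 - 6.04) = -8.379%, loss ≈ 23444 × 8.379/100 ≈ 1964.
Year 2019: gap = -1.9 × (10.63 - 6.04) = -8.721%, loss ≈ 23444 × 8.721/100 ≈ 2045.
Year 2020: gap = -1.9 × (10 - 6.04) = -7.524%, loss ≈ 23444 × 7.524/100 ≈ 1764.
Year 2021: gap = -1.9 × (9.89 - 6.04) = -7.315%, loss ≈ 23444 × 7.315/100 ≈ 1715.
Year 2022: gap = -1.9 × (7.23 - 6.04) = -2.261%, loss ≈ 23444 × 2.261/100 ≈ 530.
Total lost output = 1964 + 2045 + 1764 + 1715 + 530 = 8018 billion.

$8,018 billion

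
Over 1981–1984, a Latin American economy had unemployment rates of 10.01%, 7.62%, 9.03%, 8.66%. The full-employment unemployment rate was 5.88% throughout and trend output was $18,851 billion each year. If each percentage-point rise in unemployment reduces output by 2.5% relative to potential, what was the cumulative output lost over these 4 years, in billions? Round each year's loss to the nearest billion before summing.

$5,561 billion

Year 1981: gap = -2.5 × (10.01 - 5.88) = -10.325%, loss ≈ 18851 × 10.325/100 ≈ 1946.
Year 1982: gap = -2.5 × (7.62 - 5.88) = -4.35%, loss ≈ 18851 × 4.35/100 ≈ 820.
Year 1983: gap = -2.5 × (9.03 - 5.88) = -7.875%, loss ≈ 18851 × 7.875/100 ≈ 1485.
Year 1984: gap = -2.5 × (8.66 - 5.88) = -6.95%, loss ≈ 18851 × 6.95/100 ≈ 1310.
Total lost output = 1946 + 820 + 1485 + 1310 = 5561 billion.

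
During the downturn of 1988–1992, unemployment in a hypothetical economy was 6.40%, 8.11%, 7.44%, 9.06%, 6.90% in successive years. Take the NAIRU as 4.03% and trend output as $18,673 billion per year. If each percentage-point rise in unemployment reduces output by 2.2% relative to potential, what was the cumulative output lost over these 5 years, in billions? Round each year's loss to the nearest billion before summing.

$7,296 billion

Year 1988: gap = -2.2 × (6.4 - 4.03) = -5.214%, loss ≈ 18673 × 5.214/100 ≈ 974.
Year 1989: gap = -2.2 × (8.11 - 4.03) = -8.976%, loss ≈ 18673 × 8.976/100 ≈ 1676.
Year 1990: gap = -2.2 × (7.44 - 4.03) = -7.502%, loss ≈ 18673 × 7.502/100 ≈ 1401.
Year 1991: gap = -2.2 × (9.06 - 4.03) = -11.066%, loss ≈ 18673 × 11.066/100 ≈ 2066.
Year 1992: gap = -2.2 × (6.9 - 4.03) = -6.314%, loss ≈ 18673 × 6.314/100 ≈ 1179.
Total lost output = 974 + 1676 + 1401 + 2066 + 1179 = 7296 billion.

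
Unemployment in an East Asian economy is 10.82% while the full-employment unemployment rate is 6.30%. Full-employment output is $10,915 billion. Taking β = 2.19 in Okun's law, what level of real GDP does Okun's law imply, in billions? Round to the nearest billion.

$9,835 billion

Unemployment gap = 10.82 - 6.3 = 4.52 points, so the output gap is -2.19 × 4.52 = -9.8988%.
Actual GDP = 10915 × (1 - 9.8988/100) = 10915 × 0.901012 ≈ 9835 billion.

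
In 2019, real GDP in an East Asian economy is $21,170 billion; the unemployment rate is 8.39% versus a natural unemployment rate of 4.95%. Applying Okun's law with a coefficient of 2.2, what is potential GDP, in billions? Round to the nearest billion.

$22,903 billion

Unemployment gap = 8.39 - 4.95 = 3.44 points, so output gap = -2.2 × 3.44 = -7.568%.
Since Y = Y* × (1 + gap/100), Y* = 21170/0.92432 ≈ 22903 billion.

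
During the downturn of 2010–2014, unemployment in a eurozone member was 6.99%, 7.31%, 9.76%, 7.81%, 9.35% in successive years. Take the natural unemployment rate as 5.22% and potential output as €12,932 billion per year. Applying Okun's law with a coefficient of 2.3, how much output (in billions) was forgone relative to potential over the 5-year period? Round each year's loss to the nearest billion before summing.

Year 2010: gap = -2.3 × (6.99 - 5.22) = -4.071%, loss ≈ 12932 × 4.071/100 ≈ 526.
Year 2011: gap = -2.3 × (7.31 - 5.22) = -4.807%, loss ≈ 12932 × 4.807/100 ≈ 622.
Year 2012: gap = -2.3 × (9.76 - 5.22) = -10.442%, loss ≈ 12932 × 10.442/100 ≈ 1350.
Year 2013: gap = -2.3 × (7.81 - 5.22) = -5.957%, loss ≈ 12932 × 5.957/100 ≈ 770.
Year 2014: gap = -2.3 × (9.35 - 5.22) = -9.499%, loss ≈ 12932 × 9.499/100 ≈ 1228.
Total lost output = 526 + 622 + 1350 + 770 + 1228 = 4496 billion.

€4,496 billion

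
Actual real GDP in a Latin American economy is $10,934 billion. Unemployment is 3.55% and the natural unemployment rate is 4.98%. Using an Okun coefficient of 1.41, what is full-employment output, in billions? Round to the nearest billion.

$10,718 billion

Unemployment gap = 3.55 - 4.98 = -1.43 points, so output gap = -1.41 × (-1.43) = 2.0163%.
Since Y = Y* × (1 + gap/100), Y* = 10934/1.020163 ≈ 10718 billion.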